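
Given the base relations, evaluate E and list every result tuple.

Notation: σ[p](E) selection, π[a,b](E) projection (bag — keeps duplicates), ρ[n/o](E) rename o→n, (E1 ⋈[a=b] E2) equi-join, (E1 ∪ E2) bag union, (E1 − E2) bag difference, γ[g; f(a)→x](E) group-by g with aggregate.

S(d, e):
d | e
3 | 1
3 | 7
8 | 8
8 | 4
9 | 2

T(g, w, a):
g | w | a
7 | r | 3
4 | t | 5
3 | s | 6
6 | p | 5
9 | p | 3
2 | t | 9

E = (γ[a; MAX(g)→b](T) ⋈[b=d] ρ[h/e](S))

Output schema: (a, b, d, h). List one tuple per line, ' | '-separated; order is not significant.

Row counts bottom-up:
  T → 6
  γ[a; MAX(g)→b](T) → 4
  S → 5
  ρ[h/e](S) → 5
  (γ[a; MAX(g)→b](T) ⋈[b=d] ρ[h/e](S)) → 3

== RESULT ==
a | b | d | h
3 | 9 | 9 | 2
6 | 3 | 3 | 1
6 | 3 | 3 | 7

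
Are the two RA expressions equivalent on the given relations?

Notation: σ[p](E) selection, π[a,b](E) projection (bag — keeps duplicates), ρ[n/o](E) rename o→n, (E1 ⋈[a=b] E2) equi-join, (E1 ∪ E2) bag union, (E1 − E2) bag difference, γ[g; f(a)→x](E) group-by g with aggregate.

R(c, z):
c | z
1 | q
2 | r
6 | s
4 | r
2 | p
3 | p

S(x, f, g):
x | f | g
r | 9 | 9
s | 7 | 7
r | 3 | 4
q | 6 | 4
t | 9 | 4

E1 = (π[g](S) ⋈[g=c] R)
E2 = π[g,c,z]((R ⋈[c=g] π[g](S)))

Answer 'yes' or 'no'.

E1 stepwise |·|:
  S → 5
  π[g](S) → 5
  R → 6
  (π[g](S) ⋈[g=c] R) → 3
E2 stepwise |·|:
  R → 6
  S → 5
  π[g](S) → 5
  (R ⋈[c=g] π[g](S)) → 3
  π[g,c,z]((R ⋈[c=g] π[g](S))) → 3

E1 and E2 produce the same multiset:
g | c | z
4 | 4 | r
4 | 4 | r
4 | 4 | r

yes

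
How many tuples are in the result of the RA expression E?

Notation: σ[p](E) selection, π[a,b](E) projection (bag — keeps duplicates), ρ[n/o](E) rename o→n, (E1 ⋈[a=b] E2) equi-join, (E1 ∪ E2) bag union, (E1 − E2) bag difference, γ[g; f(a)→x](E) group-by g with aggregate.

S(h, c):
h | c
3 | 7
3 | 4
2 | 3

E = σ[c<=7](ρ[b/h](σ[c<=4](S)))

Per-node cardinality:
  S → 3
  σ[c<=4](S) → 2
  ρ[b/h](σ[c<=4](S)) → 2
  σ[c<=7](ρ[b/h](σ[c<=4](S))) → 2

|E| = 2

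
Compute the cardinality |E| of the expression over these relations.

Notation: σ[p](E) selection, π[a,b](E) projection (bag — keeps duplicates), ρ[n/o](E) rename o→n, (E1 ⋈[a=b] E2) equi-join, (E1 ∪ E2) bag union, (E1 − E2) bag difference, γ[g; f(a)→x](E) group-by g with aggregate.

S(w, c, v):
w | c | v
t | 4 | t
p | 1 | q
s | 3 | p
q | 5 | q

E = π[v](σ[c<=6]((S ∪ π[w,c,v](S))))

Subexpression sizes:
  S → 4
  S → 4
  π[w,c,v](S) → 4
  (S ∪ π[w,c,v](S)) → 8
  σ[c<=6]((S ∪ π[w,c,v](S))) → 8
  π[v](σ[c<=6]((S ∪ π[w,c,v](S)))) → 8

|E| = 8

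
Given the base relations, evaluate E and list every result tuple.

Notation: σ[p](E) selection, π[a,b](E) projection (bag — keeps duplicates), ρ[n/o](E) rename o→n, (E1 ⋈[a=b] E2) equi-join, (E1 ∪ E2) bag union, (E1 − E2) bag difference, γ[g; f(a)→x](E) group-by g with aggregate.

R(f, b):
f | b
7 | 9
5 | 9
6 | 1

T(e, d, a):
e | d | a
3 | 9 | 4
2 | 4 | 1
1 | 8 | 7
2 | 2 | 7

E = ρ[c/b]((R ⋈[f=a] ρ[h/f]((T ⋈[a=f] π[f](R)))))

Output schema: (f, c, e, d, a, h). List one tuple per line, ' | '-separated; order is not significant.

Subexpression sizes:
  R → 3
  T → 4
  R → 3
  π[f](R) → 3
  (T ⋈[a=f] π[f](R)) → 2
  ρ[h/f]((T ⋈[a=f] π[f](R))) → 2
  (R ⋈[f=a] ρ[h/f]((T ⋈[a=f] π[f](R)))) → 2
  ρ[c/b]((R ⋈[f=a] ρ[h/f]((T ⋈[a=f] π[f](R))))) → 2

== RESULT ==
f | c | e | d | a | h
7 | 9 | 1 | 8 | 7 | 7
7 | 9 | 2 | 2 | 7 | 7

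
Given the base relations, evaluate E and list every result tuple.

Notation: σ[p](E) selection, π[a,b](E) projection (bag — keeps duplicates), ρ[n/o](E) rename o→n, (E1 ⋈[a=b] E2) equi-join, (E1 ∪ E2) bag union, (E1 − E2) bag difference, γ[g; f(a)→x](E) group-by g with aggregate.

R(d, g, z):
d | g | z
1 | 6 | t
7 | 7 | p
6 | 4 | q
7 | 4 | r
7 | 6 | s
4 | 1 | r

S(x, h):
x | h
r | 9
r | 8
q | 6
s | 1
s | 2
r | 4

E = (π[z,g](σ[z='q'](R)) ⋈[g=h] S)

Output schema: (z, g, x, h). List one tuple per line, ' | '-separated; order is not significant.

Subexpression sizes:
  R → 6
  σ[z='q'](R) → 1
  π[z,g](σ[z='q'](R)) → 1
  S → 6
  (π[z,g](σ[z='q'](R)) ⋈[g=h] S) → 1

== RESULT ==
z | g | x | h
q | 4 | r | 4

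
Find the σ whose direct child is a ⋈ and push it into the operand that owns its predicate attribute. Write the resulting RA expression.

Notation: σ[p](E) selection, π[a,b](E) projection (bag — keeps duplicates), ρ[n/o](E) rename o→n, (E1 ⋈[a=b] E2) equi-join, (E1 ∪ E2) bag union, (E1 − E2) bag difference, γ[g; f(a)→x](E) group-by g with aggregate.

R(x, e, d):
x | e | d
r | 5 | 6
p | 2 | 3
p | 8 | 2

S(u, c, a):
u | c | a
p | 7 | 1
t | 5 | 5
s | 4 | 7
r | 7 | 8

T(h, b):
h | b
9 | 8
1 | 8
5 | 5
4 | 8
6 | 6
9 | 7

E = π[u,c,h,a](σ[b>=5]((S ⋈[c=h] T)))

σ filters on b, owned by the right side.
E' = π[u,c,h,a]((S ⋈[c=h] σ[b>=5](T)))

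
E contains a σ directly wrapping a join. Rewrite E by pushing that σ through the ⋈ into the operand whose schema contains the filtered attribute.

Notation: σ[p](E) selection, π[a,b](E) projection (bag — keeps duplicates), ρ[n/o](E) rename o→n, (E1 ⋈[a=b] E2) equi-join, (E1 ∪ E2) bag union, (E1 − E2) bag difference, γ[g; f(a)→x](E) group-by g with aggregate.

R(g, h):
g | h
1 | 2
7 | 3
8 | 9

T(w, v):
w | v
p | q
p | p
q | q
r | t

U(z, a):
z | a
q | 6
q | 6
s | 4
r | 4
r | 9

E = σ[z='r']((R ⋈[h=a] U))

σ filters on z, owned by the right side.
E' = (R ⋈[h=a] σ[z='r'](U))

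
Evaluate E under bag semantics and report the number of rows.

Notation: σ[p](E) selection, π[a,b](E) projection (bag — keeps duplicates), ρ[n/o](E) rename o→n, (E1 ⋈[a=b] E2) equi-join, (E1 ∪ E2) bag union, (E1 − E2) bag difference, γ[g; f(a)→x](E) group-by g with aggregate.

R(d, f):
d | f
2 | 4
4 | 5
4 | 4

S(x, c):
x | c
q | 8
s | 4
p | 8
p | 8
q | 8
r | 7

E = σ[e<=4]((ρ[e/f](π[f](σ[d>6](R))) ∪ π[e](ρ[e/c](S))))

Subexpression sizes:
  R → 3
  σ[d>6](R) → 0
  π[f](σ[d>6](R)) → 0
  ρ[e/f](π[f](σ[d>6](R))) → 0
  S → 6
  ρ[e/c](S) → 6
  π[e](ρ[e/c](S)) → 6
  (ρ[e/f](π[f](σ[d>6](R))) ∪ π[e](ρ[e/c](S))) → 6
  σ[e<=4]((ρ[e/f](π[f](σ[d>6](R))) ∪ π[e](ρ[e/c](S)))) → 1

|E| = 1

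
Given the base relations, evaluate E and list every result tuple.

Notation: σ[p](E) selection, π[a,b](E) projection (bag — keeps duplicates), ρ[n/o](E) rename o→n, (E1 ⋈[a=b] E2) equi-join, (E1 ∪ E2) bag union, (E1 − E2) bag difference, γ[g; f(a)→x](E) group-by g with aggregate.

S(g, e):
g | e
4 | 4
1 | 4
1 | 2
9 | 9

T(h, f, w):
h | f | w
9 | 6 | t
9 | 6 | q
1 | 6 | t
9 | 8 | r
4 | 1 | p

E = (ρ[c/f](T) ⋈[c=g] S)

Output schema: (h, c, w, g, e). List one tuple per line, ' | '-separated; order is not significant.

Row counts bottom-up:
  T → 5
  ρ[c/f](T) → 5
  S → 4
  (ρ[c/f](T) ⋈[c=g] S) → 2

== RESULT ==
h | c | w | g | e
4 | 1 | p | 1 | 2
4 | 1 | p | 1 | 4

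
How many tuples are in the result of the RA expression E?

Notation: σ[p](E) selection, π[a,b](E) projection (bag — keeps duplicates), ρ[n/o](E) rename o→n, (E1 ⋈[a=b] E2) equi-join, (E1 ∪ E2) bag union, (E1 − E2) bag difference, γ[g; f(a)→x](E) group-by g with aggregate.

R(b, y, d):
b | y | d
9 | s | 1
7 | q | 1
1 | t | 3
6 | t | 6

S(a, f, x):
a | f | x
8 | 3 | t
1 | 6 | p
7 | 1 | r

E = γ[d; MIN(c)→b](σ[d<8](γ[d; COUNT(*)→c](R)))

Row counts bottom-up:
  R → 4
  γ[d; COUNT(*)→c](R) → 3
  σ[d<8](γ[d; COUNT(*)→c](R)) → 3
  γ[d; MIN(c)→b](σ[d<8](γ[d; COUNT(*)→c](R))) → 3

|E| = 3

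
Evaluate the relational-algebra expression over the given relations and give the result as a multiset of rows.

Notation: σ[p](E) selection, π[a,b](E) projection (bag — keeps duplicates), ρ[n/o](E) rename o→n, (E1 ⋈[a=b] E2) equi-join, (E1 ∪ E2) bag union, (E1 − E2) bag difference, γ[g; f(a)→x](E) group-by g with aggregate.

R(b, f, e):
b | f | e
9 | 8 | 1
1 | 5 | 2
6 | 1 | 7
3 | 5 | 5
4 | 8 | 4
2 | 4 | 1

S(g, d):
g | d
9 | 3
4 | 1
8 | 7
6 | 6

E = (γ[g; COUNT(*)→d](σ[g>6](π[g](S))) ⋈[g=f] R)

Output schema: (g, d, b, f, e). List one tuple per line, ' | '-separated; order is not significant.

Per-node cardinality:
  S → 4
  π[g](S) → 4
  σ[g>6](π[g](S)) → 2
  γ[g; COUNT(*)→d](σ[g>6](π[g](S))) → 2
  R → 6
  (γ[g; COUNT(*)→d](σ[g>6](π[g](S))) ⋈[g=f] R) → 2

== RESULT ==
g | d | b | f | e
8 | 1 | 4 | 8 | 4
8 | 1 | 9 | 8 | 1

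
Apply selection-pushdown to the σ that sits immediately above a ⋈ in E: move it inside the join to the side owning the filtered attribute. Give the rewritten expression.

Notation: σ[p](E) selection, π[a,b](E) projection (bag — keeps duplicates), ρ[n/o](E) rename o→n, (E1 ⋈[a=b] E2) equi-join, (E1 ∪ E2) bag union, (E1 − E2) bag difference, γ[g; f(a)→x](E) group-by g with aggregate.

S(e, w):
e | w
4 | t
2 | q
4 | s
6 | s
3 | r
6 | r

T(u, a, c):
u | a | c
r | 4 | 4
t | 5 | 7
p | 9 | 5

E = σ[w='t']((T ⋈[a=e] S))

σ filters on w, owned by the right side.
E' = (T ⋈[a=e] σ[w='t'](S))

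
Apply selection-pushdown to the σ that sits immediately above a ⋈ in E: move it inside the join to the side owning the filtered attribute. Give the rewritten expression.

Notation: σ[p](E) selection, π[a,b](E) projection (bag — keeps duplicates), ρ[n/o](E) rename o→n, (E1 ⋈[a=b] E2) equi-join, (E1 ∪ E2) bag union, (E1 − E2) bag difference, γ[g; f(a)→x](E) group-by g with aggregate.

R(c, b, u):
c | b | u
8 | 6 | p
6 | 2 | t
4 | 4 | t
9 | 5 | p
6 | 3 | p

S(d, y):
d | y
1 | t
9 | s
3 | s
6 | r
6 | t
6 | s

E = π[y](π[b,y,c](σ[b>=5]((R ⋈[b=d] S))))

σ filters on b, owned by the left side.
E' = π[y](π[b,y,c]((σ[b>=5](R) ⋈[b=d] S)))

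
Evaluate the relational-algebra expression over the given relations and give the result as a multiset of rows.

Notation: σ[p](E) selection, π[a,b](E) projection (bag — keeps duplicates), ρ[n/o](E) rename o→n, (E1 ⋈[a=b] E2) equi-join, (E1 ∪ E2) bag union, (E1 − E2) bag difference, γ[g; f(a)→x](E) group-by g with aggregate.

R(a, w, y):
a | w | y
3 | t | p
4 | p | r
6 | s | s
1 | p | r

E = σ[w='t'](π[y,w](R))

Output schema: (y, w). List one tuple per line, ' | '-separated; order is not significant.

Stepwise |·|:
  R → 4
  π[y,w](R) → 4
  σ[w='t'](π[y,w](R)) → 1

== RESULT ==
y | w
p | t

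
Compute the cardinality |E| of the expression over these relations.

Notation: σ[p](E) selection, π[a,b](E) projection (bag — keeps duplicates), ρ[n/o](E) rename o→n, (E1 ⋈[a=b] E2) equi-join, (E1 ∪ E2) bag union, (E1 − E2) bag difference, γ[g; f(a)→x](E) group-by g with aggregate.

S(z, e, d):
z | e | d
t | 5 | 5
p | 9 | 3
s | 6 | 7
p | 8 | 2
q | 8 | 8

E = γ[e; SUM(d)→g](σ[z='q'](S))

Row counts bottom-up:
  S → 5
  σ[z='q'](S) → 1
  γ[e; SUM(d)→g](σ[z='q'](S)) → 1

|E| = 1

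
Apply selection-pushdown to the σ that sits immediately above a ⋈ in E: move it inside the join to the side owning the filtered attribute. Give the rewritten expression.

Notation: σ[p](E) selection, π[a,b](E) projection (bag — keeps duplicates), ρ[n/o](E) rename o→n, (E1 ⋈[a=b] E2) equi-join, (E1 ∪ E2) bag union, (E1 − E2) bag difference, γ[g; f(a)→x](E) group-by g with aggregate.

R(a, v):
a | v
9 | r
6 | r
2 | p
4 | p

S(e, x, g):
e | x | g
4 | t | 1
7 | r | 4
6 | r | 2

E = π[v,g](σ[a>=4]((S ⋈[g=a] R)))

σ filters on a, owned by the right side.
E' = π[v,g]((S ⋈[g=a] σ[a>=4](R)))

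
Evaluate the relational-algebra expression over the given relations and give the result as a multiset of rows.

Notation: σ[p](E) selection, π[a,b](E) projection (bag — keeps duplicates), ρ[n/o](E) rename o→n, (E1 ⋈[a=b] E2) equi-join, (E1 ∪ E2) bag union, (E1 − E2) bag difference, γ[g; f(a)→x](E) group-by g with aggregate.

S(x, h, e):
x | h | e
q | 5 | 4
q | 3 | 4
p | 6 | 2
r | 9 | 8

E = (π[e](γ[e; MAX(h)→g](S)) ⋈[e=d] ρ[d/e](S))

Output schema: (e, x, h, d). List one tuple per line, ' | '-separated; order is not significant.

Subexpression sizes:
  S → 4
  γ[e; MAX(h)→g](S) → 3
  π[e](γ[e; MAX(h)→g](S)) → 3
  S → 4
  ρ[d/e](S) → 4
  (π[e](γ[e; MAX(h)→g](S)) ⋈[e=d] ρ[d/e](S)) → 4

== RESULT ==
e | x | h | d
2 | p | 6 | 2
4 | q | 3 | 4
4 | q | 5 | 4
8 | r | 9 | 8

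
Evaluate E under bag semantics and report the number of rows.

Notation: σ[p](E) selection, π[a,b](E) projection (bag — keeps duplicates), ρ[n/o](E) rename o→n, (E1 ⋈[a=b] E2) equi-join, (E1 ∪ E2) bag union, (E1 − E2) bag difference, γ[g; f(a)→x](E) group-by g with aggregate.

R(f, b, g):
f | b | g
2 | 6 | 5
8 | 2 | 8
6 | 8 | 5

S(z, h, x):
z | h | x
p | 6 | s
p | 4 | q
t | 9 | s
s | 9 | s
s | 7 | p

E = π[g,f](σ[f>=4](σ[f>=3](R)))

Stepwise |·|:
  R → 3
  σ[f>=3](R) → 2
  σ[f>=4](σ[f>=3](R)) → 2
  π[g,f](σ[f>=4](σ[f>=3](R))) → 2

|E| = 2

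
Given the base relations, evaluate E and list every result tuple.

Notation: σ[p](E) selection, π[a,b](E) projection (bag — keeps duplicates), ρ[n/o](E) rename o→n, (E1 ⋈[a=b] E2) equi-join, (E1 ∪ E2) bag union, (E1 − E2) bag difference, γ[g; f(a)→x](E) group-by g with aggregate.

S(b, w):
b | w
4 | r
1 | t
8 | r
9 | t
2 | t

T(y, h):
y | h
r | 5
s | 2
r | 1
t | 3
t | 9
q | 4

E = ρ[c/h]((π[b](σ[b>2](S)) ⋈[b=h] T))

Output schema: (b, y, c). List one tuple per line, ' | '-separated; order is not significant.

Row counts bottom-up:
  S → 5
  σ[b>2](S) → 3
  π[b](σ[b>2](S)) → 3
  T → 6
  (π[b](σ[b>2](S)) ⋈[b=h] T) → 2
  ρ[c/h]((π[b](σ[b>2](S)) ⋈[b=h] T)) → 2

== RESULT ==
b | y | c
4 | q | 4
9 | t | 9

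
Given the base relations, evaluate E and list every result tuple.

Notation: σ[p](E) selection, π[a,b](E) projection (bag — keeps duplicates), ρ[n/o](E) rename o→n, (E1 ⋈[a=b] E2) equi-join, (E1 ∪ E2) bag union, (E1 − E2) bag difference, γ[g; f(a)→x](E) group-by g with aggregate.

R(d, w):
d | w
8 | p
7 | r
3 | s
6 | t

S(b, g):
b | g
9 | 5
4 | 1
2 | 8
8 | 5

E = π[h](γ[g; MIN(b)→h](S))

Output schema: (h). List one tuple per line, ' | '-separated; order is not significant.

Subexpression sizes:
  S → 4
  γ[g; MIN(b)→h](S) → 3
  π[h](γ[g; MIN(b)→h](S)) → 3

== RESULT ==
h
2
4
8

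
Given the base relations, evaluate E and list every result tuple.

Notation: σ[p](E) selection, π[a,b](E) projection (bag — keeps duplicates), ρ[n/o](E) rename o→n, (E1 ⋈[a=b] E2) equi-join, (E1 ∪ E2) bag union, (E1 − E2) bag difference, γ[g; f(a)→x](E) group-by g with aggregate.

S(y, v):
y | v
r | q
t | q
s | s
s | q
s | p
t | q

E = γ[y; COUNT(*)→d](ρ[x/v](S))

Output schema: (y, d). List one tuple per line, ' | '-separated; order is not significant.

Row counts bottom-up:
  S → 6
  ρ[x/v](S) → 6
  γ[y; COUNT(*)→d](ρ[x/v](S)) → 3

== RESULT ==
y | d
r | 1
s | 3
t | 2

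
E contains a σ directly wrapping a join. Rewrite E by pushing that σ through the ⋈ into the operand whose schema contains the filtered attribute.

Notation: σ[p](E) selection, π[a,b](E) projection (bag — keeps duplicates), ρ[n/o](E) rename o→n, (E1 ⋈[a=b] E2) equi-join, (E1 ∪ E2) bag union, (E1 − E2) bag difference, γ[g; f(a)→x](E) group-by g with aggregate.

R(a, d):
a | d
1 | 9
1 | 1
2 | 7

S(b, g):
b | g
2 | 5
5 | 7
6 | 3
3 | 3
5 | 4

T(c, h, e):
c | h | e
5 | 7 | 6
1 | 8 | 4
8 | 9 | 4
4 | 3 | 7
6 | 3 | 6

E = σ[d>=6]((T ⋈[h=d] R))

σ filters on d, owned by the right side.
E' = (T ⋈[h=d] σ[d>=6](R))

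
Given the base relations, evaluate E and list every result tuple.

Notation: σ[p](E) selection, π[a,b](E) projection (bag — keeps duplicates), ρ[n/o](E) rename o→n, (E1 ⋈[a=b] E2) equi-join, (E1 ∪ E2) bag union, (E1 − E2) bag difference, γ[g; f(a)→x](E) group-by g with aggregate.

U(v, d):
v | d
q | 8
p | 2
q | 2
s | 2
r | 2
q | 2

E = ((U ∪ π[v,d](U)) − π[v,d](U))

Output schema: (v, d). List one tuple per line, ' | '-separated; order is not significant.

Subexpression sizes:
  U → 6
  U → 6
  π[v,d](U) → 6
  (U ∪ π[v,d](U)) → 12
  U → 6
  π[v,d](U) → 6
  ((U ∪ π[v,d](U)) − π[v,d](U)) → 6

== RESULT ==
v | d
p | 2
q | 2
q | 2
q | 8
r | 2
s | 2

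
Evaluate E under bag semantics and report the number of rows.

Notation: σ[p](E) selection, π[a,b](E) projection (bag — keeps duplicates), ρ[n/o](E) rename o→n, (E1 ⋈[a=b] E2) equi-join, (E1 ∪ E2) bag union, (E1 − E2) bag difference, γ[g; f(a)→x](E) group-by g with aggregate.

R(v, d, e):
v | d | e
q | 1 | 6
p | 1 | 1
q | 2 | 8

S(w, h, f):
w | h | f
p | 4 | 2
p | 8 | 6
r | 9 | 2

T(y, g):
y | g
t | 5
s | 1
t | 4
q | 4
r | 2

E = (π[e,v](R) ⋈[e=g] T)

Per-node cardinality:
  R → 3
  π[e,v](R) → 3
  T → 5
  (π[e,v](R) ⋈[e=g] T) → 1

|E| = 1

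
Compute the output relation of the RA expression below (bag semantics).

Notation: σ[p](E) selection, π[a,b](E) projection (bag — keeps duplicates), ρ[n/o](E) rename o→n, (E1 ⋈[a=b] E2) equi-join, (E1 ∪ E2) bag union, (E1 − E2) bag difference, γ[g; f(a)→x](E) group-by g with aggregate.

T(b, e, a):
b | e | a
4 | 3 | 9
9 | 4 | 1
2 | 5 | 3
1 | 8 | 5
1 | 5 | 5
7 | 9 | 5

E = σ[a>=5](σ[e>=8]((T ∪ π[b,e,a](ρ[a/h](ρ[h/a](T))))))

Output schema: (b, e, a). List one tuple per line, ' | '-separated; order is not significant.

Per-node cardinality:
  T → 6
  T → 6
  ρ[h/a](T) → 6
  ρ[a/h](ρ[h/a](T)) → 6
  π[b,e,a](ρ[a/h](ρ[h/a](T))) → 6
  (T ∪ π[b,e,a](ρ[a/h](ρ[h/a](T)))) → 12
  σ[e>=8]((T ∪ π[b,e,a](ρ[a/h](ρ[h/a](T))))) → 4
  σ[a>=5](σ[e>=8]((T ∪ π[b,e,a](ρ[a/h](ρ[h/a](T)))))) → 4

== RESULT ==
b | e | a
1 | 8 | 5
1 | 8 | 5
7 | 9 | 5
7 | 9 | 5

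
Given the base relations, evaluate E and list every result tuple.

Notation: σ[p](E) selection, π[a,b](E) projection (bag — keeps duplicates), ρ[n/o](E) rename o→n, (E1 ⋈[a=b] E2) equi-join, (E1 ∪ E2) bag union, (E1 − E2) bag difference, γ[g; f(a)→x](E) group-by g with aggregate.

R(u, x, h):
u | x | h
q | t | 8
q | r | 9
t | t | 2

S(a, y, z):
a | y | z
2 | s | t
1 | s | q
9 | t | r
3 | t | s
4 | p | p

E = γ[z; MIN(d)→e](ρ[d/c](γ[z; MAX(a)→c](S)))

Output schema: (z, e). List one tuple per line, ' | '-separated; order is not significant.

Row counts bottom-up:
  S → 5
  γ[z; MAX(a)→c](S) → 5
  ρ[d/c](γ[z; MAX(a)→c](S)) → 5
  γ[z; MIN(d)→e](ρ[d/c](γ[z; MAX(a)→c](S))) → 5

== RESULT ==
z | e
p | 4
q | 1
r | 9
s | 3
t | 2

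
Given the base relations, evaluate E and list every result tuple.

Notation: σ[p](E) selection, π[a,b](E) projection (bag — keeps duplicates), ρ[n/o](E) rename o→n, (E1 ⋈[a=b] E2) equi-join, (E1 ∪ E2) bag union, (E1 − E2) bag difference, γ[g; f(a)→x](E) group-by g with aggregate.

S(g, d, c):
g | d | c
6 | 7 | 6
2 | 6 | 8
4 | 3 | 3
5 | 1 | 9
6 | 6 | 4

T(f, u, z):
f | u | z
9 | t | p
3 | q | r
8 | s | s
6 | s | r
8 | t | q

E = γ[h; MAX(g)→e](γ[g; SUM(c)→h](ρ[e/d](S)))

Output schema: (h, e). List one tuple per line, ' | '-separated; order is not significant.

Subexpression sizes:
  S → 5
  ρ[e/d](S) → 5
  γ[g; SUM(c)→h](ρ[e/d](S)) → 4
  γ[h; MAX(g)→e](γ[g; SUM(c)→h](ρ[e/d](S))) → 4

== RESULT ==
h | e
3 | 4
8 | 2
9 | 5
10 | 6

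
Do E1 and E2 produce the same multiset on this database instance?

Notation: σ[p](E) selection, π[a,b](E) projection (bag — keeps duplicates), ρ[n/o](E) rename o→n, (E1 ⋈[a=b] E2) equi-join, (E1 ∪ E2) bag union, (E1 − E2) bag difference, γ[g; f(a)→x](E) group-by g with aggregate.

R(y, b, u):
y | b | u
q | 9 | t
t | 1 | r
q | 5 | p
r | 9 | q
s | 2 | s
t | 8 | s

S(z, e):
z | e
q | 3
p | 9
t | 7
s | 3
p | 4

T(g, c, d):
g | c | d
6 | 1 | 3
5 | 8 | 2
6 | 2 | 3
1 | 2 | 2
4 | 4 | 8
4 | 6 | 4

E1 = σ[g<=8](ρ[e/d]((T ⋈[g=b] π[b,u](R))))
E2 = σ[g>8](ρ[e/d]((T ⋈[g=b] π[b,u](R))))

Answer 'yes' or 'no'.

E1 subexpression sizes:
  T → 6
  R → 6
  π[b,u](R) → 6
  (T ⋈[g=b] π[b,u](R)) → 2
  ρ[e/d]((T ⋈[g=b] π[b,u](R))) → 2
  σ[g<=8](ρ[e/d]((T ⋈[g=b] π[b,u](R)))) → 2
E2 subexpression sizes:
  T → 6
  R → 6
  π[b,u](R) → 6
  (T ⋈[g=b] π[b,u](R)) → 2
  ρ[e/d]((T ⋈[g=b] π[b,u](R))) → 2
  σ[g>8](ρ[e/d]((T ⋈[g=b] π[b,u](R)))) → 0

E1 result:
g | c | e | b | u
1 | 2 | 2 | 1 | r
5 | 8 | 2 | 5 | p
E2 result:
g | c | e | b | u
(0 rows)
Witness: (5, 8, 2, 5, 'p') appears 1× in E1 but 0× in E2.

no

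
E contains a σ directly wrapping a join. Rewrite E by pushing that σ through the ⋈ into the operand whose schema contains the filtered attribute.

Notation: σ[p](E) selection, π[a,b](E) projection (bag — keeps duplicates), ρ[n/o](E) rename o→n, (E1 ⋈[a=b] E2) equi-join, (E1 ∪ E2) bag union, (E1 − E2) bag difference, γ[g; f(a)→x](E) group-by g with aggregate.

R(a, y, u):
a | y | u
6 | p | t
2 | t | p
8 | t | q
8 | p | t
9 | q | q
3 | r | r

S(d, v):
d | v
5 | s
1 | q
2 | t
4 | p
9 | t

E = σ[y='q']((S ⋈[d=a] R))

σ filters on y, owned by the right side.
E' = (S ⋈[d=a] σ[y='q'](R))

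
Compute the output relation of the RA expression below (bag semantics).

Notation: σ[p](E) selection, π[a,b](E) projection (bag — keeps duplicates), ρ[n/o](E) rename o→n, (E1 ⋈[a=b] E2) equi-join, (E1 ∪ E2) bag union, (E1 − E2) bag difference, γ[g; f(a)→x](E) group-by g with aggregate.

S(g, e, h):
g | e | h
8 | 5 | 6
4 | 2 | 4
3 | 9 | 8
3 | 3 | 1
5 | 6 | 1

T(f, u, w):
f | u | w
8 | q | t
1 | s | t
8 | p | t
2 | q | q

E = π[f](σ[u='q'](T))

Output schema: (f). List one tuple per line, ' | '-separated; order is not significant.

Row counts bottom-up:
  T → 4
  σ[u='q'](T) → 2
  π[f](σ[u='q'](T)) → 2

== RESULT ==
f
2
8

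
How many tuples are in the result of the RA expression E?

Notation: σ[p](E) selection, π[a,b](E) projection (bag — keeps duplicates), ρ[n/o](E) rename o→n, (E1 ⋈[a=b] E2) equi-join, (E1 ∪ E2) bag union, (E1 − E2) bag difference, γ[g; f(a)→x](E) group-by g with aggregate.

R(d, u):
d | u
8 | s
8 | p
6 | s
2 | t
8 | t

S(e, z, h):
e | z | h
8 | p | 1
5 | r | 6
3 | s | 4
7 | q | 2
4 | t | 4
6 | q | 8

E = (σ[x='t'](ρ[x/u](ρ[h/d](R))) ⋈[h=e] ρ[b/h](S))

Row counts bottom-up:
  R → 5
  ρ[h/d](R) → 5
  ρ[x/u](ρ[h/d](R)) → 5
  σ[x='t'](ρ[x/u](ρ[h/d](R))) → 2
  S → 6
  ρ[b/h](S) → 6
  (σ[x='t'](ρ[x/u](ρ[h/d](R))) ⋈[h=e] ρ[b/h](S)) → 1

|E| = 1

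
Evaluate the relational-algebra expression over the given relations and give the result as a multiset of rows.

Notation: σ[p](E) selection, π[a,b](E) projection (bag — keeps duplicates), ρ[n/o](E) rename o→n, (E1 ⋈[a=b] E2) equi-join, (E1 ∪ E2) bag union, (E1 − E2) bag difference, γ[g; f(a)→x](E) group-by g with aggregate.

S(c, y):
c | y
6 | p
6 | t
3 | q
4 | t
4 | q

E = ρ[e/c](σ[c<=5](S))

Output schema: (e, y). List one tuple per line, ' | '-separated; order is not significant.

Subexpression sizes:
  S → 5
  σ[c<=5](S) → 3
  ρ[e/c](σ[c<=5](S)) → 3

== RESULT ==
e | y
3 | q
4 | q
4 | t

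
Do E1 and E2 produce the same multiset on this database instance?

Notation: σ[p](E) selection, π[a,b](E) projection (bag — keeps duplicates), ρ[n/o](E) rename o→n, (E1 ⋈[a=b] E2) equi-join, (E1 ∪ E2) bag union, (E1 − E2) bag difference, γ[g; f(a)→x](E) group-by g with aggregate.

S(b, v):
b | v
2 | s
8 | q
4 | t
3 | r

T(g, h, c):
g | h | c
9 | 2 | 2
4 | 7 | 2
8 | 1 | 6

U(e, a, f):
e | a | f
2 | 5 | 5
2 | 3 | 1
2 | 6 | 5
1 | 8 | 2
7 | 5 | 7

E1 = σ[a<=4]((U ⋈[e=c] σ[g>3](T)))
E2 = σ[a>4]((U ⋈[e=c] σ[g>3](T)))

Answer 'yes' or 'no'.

E1 row counts bottom-up:
  U → 5
  T → 3
  σ[g>3](T) → 3
  (U ⋈[e=c] σ[g>3](T)) → 6
  σ[a<=4]((U ⋈[e=c] σ[g>3](T))) → 2
E2 row counts bottom-up:
  U → 5
  T → 3
  σ[g>3](T) → 3
  (U ⋈[e=c] σ[g>3](T)) → 6
  σ[a>4]((U ⋈[e=c] σ[g>3](T))) → 4

E1 result:
e | a | f | g | h | c
2 | 3 | 1 | 4 | 7 | 2
2 | 3 | 1 | 9 | 2 | 2
E2 result:
e | a | f | g | h | c
2 | 5 | 5 | 4 | 7 | 2
2 | 5 | 5 | 9 | 2 | 2
2 | 6 | 5 | 4 | 7 | 2
2 | 6 | 5 | 9 | 2 | 2
Witness: (2, 6, 5, 4, 7, 2) appears 0× in E1 but 1× in E2.

no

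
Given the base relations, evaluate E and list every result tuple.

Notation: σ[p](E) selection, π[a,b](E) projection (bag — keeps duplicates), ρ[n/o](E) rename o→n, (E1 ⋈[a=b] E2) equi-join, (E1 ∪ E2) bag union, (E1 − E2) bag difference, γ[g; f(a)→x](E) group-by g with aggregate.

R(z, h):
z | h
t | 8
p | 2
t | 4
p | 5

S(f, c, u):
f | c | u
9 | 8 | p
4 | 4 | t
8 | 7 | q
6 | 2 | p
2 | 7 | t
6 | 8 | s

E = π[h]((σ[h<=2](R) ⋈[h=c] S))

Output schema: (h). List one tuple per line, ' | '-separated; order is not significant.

Row counts bottom-up:
  R → 4
  σ[h<=2](R) → 1
  S → 6
  (σ[h<=2](R) ⋈[h=c] S) → 1
  π[h]((σ[h<=2](R) ⋈[h=c] S)) → 1

== RESULT ==
h
2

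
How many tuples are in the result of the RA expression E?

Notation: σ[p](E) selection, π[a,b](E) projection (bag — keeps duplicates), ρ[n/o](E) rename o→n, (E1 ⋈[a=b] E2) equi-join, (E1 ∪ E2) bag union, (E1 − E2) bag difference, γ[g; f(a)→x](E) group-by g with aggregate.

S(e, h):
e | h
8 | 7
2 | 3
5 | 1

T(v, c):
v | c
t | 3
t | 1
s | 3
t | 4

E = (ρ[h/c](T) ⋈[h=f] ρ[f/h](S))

Subexpression sizes:
  T → 4
  ρ[h/c](T) → 4
  S → 3
  ρ[f/h](S) → 3
  (ρ[h/c](T) ⋈[h=f] ρ[f/h](S)) → 3

|E| = 3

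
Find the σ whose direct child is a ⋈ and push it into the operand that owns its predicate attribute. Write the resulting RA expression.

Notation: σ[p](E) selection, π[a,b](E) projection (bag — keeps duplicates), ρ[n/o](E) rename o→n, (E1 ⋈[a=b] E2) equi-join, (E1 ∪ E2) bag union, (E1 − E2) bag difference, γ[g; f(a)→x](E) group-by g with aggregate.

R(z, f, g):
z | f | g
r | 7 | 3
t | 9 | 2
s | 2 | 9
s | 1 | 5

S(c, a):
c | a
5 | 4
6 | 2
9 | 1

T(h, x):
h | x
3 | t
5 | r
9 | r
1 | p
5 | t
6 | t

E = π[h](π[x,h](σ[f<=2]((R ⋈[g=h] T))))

σ filters on f, owned by the left side.
E' = π[h](π[x,h]((σ[f<=2](R) ⋈[g=h] T)))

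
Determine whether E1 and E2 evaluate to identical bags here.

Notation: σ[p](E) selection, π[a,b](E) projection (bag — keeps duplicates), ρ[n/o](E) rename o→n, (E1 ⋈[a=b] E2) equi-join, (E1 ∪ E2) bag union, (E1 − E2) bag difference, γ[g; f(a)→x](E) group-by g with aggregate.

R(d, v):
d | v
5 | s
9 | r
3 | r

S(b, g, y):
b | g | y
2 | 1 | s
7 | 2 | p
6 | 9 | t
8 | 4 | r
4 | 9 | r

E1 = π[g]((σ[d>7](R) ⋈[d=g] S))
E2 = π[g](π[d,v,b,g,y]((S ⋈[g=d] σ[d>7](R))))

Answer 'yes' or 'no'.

E1 row counts bottom-up:
  R → 3
  σ[d>7](R) → 1
  S → 5
  (σ[d>7](R) ⋈[d=g] S) → 2
  π[g]((σ[d>7](R) ⋈[d=g] S)) → 2
E2 row counts bottom-up:
  S → 5
  R → 3
  σ[d>7](R) → 1
  (S ⋈[g=d] σ[d>7](R)) → 2
  π[d,v,b,g,y]((S ⋈[g=d] σ[d>7](R))) → 2
  π[g](π[d,v,b,g,y]((S ⋈[g=d] σ[d>7](R)))) → 2

E1 and E2 produce the same multiset:
g
9
9

yes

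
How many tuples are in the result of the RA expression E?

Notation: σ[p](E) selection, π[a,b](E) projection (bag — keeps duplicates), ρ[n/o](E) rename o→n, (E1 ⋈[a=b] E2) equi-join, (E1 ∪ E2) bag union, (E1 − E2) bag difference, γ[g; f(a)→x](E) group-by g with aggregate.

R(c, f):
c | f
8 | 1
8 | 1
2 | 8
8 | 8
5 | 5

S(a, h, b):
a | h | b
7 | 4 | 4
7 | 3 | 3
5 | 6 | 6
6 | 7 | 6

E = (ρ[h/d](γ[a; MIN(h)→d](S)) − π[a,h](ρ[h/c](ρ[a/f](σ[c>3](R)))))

Subexpression sizes:
  S → 4
  γ[a; MIN(h)→d](S) → 3
  ρ[h/d](γ[a; MIN(h)→d](S)) → 3
  R → 5
  σ[c>3](R) → 4
  ρ[a/f](σ[c>3](R)) → 4
  ρ[h/c](ρ[a/f](σ[c>3](R))) → 4
  π[a,h](ρ[h/c](ρ[a/f](σ[c>3](R)))) → 4
  (ρ[h/d](γ[a; MIN(h)→d](S)) − π[a,h](ρ[h/c](ρ[a/f](σ[c>3](R))))) → 3

|E| = 3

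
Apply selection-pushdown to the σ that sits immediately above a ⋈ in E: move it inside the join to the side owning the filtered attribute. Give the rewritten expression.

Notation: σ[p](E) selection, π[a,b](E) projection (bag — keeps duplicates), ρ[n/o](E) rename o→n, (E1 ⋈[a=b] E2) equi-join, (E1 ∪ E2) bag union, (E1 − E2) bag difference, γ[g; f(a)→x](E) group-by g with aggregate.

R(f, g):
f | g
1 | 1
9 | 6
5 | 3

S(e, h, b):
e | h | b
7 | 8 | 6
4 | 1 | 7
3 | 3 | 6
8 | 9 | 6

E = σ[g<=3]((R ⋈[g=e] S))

σ filters on g, owned by the left side.
E' = (σ[g<=3](R) ⋈[g=e] S)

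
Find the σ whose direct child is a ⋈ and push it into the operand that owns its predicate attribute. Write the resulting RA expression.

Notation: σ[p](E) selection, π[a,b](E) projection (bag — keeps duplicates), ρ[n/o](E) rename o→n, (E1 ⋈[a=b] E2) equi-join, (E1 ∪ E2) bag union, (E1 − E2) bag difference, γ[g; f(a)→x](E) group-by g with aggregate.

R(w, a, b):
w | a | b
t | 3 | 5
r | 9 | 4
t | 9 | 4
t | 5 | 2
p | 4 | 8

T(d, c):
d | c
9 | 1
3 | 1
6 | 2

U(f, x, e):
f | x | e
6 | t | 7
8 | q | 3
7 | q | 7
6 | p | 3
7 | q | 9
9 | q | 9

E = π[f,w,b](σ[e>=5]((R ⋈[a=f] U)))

σ filters on e, owned by the right side.
E' = π[f,w,b]((R ⋈[a=f] σ[e>=5](U)))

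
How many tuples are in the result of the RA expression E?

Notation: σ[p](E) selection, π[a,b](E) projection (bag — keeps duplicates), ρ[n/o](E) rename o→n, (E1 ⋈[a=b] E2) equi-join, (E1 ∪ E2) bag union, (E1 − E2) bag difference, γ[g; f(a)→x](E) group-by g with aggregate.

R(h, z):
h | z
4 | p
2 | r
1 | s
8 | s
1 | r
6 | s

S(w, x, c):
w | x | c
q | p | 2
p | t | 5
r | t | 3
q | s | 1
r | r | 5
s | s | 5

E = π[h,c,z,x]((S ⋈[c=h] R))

Subexpression sizes:
  S → 6
  R → 6
  (S ⋈[c=h] R) → 3
  π[h,c,z,x]((S ⋈[c=h] R)) → 3

|E| = 3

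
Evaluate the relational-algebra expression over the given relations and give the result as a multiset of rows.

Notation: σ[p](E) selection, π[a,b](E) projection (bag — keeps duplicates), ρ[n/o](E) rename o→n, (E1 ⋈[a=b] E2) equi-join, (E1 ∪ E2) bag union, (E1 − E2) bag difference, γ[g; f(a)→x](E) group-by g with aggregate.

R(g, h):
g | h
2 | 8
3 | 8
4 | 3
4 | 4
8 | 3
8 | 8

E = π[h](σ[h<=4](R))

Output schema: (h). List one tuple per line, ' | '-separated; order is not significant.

Row counts bottom-up:
  R → 6
  σ[h<=4](R) → 3
  π[h](σ[h<=4](R)) → 3

== RESULT ==
h
3
3
4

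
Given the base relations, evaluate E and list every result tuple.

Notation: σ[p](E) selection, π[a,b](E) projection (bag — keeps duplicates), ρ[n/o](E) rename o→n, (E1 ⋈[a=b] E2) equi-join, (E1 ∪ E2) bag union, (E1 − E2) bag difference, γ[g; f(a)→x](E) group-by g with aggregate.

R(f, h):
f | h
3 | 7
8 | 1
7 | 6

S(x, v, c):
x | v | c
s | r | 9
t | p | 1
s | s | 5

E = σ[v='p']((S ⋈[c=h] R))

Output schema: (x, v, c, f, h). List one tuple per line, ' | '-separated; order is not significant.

Subexpression sizes:
  S → 3
  R → 3
  (S ⋈[c=h] R) → 1
  σ[v='p']((S ⋈[c=h] R)) → 1

== RESULT ==
x | v | c | f | h
t | p | 1 | 8 | 1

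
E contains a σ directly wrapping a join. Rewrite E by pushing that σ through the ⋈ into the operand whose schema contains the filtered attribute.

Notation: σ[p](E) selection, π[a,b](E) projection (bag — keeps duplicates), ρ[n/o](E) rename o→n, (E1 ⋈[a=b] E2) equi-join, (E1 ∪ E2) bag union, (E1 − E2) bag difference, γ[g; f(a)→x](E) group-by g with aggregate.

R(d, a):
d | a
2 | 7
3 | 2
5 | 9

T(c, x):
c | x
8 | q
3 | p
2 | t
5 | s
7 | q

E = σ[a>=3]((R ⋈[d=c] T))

σ filters on a, owned by the left side.
E' = (σ[a>=3](R) ⋈[d=c] T)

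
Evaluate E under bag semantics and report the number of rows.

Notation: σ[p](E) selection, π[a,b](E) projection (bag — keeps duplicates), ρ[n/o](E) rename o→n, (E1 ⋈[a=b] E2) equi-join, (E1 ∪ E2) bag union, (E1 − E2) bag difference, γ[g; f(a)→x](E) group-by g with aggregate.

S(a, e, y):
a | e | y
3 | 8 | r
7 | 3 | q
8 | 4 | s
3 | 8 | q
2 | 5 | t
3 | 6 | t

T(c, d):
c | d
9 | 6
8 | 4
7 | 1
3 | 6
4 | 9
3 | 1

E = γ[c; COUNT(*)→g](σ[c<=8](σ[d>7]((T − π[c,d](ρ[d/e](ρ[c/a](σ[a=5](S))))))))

Stepwise |·|:
  T → 6
  S → 6
  σ[a=5](S) → 0
  ρ[c/a](σ[a=5](S)) → 0
  ρ[d/e](ρ[c/a](σ[a=5](S))) → 0
  π[c,d](ρ[d/e](ρ[c/a](σ[a=5](S)))) → 0
  (T − π[c,d](ρ[d/e](ρ[c/a](σ[a=5](S))))) → 6
  σ[d>7]((T − π[c,d](ρ[d/e](ρ[c/a](σ[a=5](S)))))) → 1
  σ[c<=8](σ[d>7]((T − π[c,d](ρ[d/e](ρ[c/a](σ[a=5](S))))))) → 1
  γ[c; COUNT(*)→g](σ[c<=8](σ[d>7]((T − π[c,d](ρ[d/e](ρ[c/a](σ[a=5](S)))))))) → 1

|E| = 1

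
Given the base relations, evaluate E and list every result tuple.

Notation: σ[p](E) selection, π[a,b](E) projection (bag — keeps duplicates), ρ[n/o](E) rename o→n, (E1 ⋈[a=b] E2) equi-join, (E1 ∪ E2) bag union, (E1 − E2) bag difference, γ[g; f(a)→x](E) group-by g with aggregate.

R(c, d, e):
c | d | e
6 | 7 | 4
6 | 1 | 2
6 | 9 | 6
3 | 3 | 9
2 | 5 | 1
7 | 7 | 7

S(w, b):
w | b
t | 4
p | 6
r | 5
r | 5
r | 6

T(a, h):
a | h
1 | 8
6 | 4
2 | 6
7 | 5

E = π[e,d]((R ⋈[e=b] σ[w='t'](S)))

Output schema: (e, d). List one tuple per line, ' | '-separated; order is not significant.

Per-node cardinality:
  R → 6
  S → 5
  σ[w='t'](S) → 1
  (R ⋈[e=b] σ[w='t'](S)) → 1
  π[e,d]((R ⋈[e=b] σ[w='t'](S))) → 1

== RESULT ==
e | d
4 | 7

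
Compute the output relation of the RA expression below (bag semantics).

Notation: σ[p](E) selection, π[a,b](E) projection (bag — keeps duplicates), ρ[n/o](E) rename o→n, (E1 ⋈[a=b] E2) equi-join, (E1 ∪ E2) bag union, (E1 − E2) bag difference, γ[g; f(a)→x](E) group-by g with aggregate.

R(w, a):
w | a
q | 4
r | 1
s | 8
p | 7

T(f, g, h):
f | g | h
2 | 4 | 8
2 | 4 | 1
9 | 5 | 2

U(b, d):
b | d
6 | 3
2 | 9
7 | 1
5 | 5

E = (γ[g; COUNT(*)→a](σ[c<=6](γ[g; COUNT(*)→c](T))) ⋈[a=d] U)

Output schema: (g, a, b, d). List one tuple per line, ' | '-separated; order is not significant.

Per-node cardinality:
  T → 3
  γ[g; COUNT(*)→c](T) → 2
  σ[c<=6](γ[g; COUNT(*)→c](T)) → 2
  γ[g; COUNT(*)→a](σ[c<=6](γ[g; COUNT(*)→c](T))) → 2
  U → 4
  (γ[g; COUNT(*)→a](σ[c<=6](γ[g; COUNT(*)→c](T))) ⋈[a=d] U) → 2

== RESULT ==
g | a | b | d
4 | 1 | 7 | 1
5 | 1 | 7 | 1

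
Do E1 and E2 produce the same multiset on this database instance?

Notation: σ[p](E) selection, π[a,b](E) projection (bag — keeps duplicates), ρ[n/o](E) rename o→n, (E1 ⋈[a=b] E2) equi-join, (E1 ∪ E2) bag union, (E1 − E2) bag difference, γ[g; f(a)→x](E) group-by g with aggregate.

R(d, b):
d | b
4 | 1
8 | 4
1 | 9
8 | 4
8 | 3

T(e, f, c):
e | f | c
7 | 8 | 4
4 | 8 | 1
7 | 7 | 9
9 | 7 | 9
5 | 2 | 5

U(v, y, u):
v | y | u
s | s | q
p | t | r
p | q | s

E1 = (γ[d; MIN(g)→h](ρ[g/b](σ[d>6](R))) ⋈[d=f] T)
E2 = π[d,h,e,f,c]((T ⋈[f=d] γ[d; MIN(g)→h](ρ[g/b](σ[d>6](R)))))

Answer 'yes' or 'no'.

E1 stepwise |·|:
  R → 5
  σ[d>6](R) → 3
  ρ[g/b](σ[d>6](R)) → 3
  γ[d; MIN(g)→h](ρ[g/b](σ[d>6](R))) → 1
  T → 5
  (γ[d; MIN(g)→h](ρ[g/b](σ[d>6](R))) ⋈[d=f] T) → 2
E2 stepwise |·|:
  T → 5
  R → 5
  σ[d>6](R) → 3
  ρ[g/b](σ[d>6](R)) → 3
  γ[d; MIN(g)→h](ρ[g/b](σ[d>6](R))) → 1
  (T ⋈[f=d] γ[d; MIN(g)→h](ρ[g/b](σ[d>6](R)))) → 2
  π[d,h,e,f,c]((T ⋈[f=d] γ[d; MIN(g)→h](ρ[g/b](σ[d>6](R))))) → 2

E1 and E2 produce the same multiset:
d | h | e | f | c
8 | 3 | 4 | 8 | 1
8 | 3 | 7 | 8 | 4

yes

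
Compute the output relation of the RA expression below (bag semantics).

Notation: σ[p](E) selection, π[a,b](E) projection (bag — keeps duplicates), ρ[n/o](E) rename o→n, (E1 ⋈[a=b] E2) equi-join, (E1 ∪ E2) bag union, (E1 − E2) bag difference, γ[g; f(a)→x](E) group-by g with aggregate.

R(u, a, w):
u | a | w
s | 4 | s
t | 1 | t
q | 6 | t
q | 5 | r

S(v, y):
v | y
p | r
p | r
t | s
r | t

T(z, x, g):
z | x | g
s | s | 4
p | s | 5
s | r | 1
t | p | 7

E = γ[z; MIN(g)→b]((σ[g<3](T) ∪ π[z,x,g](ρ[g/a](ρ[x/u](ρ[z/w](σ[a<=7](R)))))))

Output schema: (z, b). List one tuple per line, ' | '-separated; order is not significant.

Per-node cardinality:
  T → 4
  σ[g<3](T) → 1
  R → 4
  σ[a<=7](R) → 4
  ρ[z/w](σ[a<=7](R)) → 4
  ρ[x/u](ρ[z/w](σ[a<=7](R))) → 4
  ρ[g/a](ρ[x/u](ρ[z/w](σ[a<=7](R)))) → 4
  π[z,x,g](ρ[g/a](ρ[x/u](ρ[z/w](σ[a<=7](R))))) → 4
  (σ[g<3](T) ∪ π[z,x,g](ρ[g/a](ρ[x/u](ρ[z/w](σ[a<=7](R)))))) → 5
  γ[z; MIN(g)→b]((σ[g<3](T) ∪ π[z,x,g](ρ[g/a](ρ[x/u](ρ[z/w](σ[a<=7](R))))))) → 3

== RESULT ==
z | b
r | 5
s | 1
t | 1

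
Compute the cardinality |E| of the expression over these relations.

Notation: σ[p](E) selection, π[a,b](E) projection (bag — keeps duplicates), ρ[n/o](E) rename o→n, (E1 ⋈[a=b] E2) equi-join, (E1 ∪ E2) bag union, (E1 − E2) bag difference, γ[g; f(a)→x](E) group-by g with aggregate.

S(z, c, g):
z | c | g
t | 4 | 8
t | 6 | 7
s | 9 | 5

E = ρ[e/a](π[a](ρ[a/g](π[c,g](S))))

Stepwise |·|:
  S → 3
  π[c,g](S) → 3
  ρ[a/g](π[c,g](S)) → 3
  π[a](ρ[a/g](π[c,g](S))) → 3
  ρ[e/a](π[a](ρ[a/g](π[c,g](S)))) → 3

|E| = 3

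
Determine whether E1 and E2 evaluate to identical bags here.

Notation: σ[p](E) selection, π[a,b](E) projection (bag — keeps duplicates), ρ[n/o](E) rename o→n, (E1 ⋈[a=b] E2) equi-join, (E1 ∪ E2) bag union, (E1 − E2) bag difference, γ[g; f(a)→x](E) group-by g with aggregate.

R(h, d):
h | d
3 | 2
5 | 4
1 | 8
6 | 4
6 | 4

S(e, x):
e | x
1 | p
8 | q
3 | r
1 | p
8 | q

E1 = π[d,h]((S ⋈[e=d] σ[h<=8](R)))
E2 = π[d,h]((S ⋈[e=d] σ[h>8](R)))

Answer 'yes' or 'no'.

E1 row counts bottom-up:
  S → 5
  R → 5
  σ[h<=8](R) → 5
  (S ⋈[e=d] σ[h<=8](R)) → 2
  π[d,h]((S ⋈[e=d] σ[h<=8](R))) → 2
E2 row counts bottom-up:
  S → 5
  R → 5
  σ[h>8](R) → 0
  (S ⋈[e=d] σ[h>8](R)) → 0
  π[d,h]((S ⋈[e=d] σ[h>8](R))) → 0

E1 result:
d | h
8 | 1
8 | 1
E2 result:
d | h
(0 rows)
Witness: (8, 1) appears 2× in E1 but 0× in E2.

no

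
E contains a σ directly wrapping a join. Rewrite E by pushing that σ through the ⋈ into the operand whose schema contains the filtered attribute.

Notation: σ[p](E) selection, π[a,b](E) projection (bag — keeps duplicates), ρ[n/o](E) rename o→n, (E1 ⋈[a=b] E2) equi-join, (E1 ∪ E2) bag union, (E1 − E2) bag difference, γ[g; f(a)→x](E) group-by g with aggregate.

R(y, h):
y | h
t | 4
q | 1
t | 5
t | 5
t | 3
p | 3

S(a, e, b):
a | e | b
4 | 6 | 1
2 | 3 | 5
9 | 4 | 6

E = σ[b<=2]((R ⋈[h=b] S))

σ filters on b, owned by the right side.
E' = (R ⋈[h=b] σ[b<=2](S))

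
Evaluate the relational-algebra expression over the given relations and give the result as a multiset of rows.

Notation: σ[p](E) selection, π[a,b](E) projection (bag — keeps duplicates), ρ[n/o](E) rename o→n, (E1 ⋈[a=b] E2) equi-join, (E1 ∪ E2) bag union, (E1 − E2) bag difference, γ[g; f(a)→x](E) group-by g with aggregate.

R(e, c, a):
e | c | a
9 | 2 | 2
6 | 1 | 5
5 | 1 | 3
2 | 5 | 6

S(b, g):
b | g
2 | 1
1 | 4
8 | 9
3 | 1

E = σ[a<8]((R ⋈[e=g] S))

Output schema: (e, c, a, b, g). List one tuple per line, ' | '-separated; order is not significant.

Per-node cardinality:
  R → 4
  S → 4
  (R ⋈[e=g] S) → 1
  σ[a<8]((R ⋈[e=g] S)) → 1

== RESULT ==
e | c | a | b | g
9 | 2 | 2 | 8 | 9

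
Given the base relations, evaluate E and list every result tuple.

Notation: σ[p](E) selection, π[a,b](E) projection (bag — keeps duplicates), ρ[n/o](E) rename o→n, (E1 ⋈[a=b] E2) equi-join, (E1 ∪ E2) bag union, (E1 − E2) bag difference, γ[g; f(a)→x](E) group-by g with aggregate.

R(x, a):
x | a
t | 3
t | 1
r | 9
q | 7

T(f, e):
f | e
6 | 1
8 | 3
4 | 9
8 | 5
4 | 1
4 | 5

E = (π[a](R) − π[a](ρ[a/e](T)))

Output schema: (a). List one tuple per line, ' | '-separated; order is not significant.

Stepwise |·|:
  R → 4
  π[a](R) → 4
  T → 6
  ρ[a/e](T) → 6
  π[a](ρ[a/e](T)) → 6
  (π[a](R) − π[a](ρ[a/e](T))) → 1

== RESULT ==
a
7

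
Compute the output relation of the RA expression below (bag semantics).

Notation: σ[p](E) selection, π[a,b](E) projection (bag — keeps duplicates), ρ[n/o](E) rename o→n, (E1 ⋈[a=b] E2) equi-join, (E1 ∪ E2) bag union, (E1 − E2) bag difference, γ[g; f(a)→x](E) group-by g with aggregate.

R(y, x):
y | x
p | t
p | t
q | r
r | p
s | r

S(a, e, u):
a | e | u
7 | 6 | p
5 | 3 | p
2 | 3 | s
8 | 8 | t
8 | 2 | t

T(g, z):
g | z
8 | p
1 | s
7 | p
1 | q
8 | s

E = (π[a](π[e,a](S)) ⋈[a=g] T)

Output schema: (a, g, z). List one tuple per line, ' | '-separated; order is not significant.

Per-node cardinality:
  S → 5
  π[e,a](S) → 5
  π[a](π[e,a](S)) → 5
  T → 5
  (π[a](π[e,a](S)) ⋈[a=g] T) → 5

== RESULT ==
a | g | z
7 | 7 | p
8 | 8 | p
8 | 8 | p
8 | 8 | s
8 | 8 | s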